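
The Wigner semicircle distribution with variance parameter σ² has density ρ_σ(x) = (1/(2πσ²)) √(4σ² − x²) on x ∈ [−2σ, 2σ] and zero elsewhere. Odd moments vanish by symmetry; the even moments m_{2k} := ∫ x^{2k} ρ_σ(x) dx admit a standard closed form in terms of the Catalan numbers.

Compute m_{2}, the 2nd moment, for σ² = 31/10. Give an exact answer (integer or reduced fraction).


By the scaled semicircle moment identity, m_{2k} = σ^{2k} · C_k with k = 1.
C_1 = (1/(k+1)) · C(2k, k) = (1/2) · C(2, 1) = (1/2) · 2 = 1.
σ^{2k} = (σ²)^k = (31/10)^1 = 31/10.

Therefore m_{2} = σ^{2} · C_1 = (31/10) · 1 = 31/10.


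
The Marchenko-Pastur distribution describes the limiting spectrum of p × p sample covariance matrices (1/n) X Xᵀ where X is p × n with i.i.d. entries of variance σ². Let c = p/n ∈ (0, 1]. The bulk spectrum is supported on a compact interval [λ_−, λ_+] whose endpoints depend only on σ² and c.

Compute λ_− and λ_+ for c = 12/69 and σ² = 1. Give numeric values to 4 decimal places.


c = 12/69 = 0.173913; √c = 0.417029.
λ_− = σ² (1 − √c)² = 1 · (1 − 0.417029)² = 1 · (0.582971)² = 0.339855.
λ_+ = σ² (1 + √c)² = 1 · (1 + 0.417029)² = 1 · (1.417029)² = 2.007971.

Rounded to 4 decimal places: λ_− ≈ 0.3399, λ_+ ≈ 2.0080.


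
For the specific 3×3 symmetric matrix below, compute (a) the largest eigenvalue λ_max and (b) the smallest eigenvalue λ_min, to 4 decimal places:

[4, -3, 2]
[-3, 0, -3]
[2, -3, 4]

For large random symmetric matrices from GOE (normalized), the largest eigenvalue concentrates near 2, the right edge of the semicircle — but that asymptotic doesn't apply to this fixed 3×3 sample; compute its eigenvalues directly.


Since M is real symmetric, all three eigenvalues are real; they are the roots of det(λI − M) = λ³ − (tr M) λ² + s λ − det M, where s is the sum of the principal 2×2 minors.
tr M = 4 + 0 + 4 = 8.
s = (4·0 − (-3)²) + (4·4 − 2²) + (0·4 − (-3)²) = -9 + 12 + (-9) = -6.
det M (expand along row 1) = 4·(-9) − (-3)·(-6) + 2·9 = -36.
Characteristic polynomial: λ³ − 8λ² − 6λ + 36 = 0.
Substitute λ = y + (tr M)/3 = y + 2.666667 to remove the quadratic term: y³ + p·y + q = 0 with p = s − (tr M)²/3 = -27.333333 and q = −2(tr M)³/27 + (tr M)·s/3 − det M = -17.925926.
Three real roots ⇒ use the trigonometric (Viète) form: r = 2√(−p/3) = 6.036923, φ = arccos(3q/(p·r)) = arccos(0.325908) = 1.238825 rad.
y_k = r·cos(φ/3 − 2πk/3) for k = 0, 1, 2 gives y = 5.529486, -0.666667, -4.862819.
λ_k = y_k + 2.666667 gives λ = 8.1962, 2.0000, -2.1962 (check: the sum is 8.0000 = tr M).

Hence λ_max = 8.1962 and λ_min = -2.1962.


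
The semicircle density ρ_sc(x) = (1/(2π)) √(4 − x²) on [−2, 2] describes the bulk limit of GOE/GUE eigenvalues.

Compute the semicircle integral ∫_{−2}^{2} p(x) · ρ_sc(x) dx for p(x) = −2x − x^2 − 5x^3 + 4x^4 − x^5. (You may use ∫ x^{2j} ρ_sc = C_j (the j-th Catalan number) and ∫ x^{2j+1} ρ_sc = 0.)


Write p(x) = Σ a_i x^i, split into monomials and integrate each against ρ_sc separately.
Using ∫ x^{2j} ρ_sc = C_j = (1/(j+1)) C(2j, j) (Catalan numbers) and ∫ x^{2j+1} ρ_sc = 0 (odd monomials vanish by symmetry):
  i = 1 (odd): ∫ x^1 ρ_sc = 0 (vanishes)
  i = 2 (even): a_2 · C_{1} = -1 · 1 = -1
  i = 3 (odd): ∫ x^3 ρ_sc = 0 (vanishes)
  i = 4 (even): a_4 · C_{2} = 4 · 2 = 8
  i = 5 (odd): ∫ x^5 ρ_sc = 0 (vanishes)

Summing the contributions: ∫_{−2}^{2} p(x) ρ_sc(x) dx = (-1) + 8 = 7.


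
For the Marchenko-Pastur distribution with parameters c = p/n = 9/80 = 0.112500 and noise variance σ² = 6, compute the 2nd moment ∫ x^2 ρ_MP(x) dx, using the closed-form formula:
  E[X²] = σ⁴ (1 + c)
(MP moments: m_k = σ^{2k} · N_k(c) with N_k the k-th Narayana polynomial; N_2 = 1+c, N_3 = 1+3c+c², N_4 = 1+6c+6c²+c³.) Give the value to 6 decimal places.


E[X²] = σ⁴ (1 + c) (second MP moment). With σ² = 6 (so σ⁴ = 36) and c = 9/80 = 0.112500: E[X²] = 36 · (1 + 0.112500) = 36 · 1.112500.

So E[X^2] = 40.050000.


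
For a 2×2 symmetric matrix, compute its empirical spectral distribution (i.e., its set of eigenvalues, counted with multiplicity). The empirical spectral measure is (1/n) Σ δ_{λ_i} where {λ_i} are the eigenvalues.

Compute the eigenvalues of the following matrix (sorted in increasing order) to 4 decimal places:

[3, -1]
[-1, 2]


Since M is real symmetric, both eigenvalues are real; they are the roots of det(λI − M) = λ² − (tr M) λ + det M.
tr M = 3 + 2 = 5.
det M = 3·2 − (-1)² = 6 − 1 = 5.
Characteristic polynomial: λ² − 5λ + 5 = 0.
Discriminant Δ = (tr M)² − 4·det M = 25 − 20 = 5; √Δ = 2.236068.
λ = (tr M ± √Δ)/2 = (5 ± 2.236068)/2, giving (tr M − √Δ)/2 = 1.3820 and (tr M + √Δ)/2 = 3.6180.

Eigenvalues sorted in increasing order: [1.3820, 3.6180].


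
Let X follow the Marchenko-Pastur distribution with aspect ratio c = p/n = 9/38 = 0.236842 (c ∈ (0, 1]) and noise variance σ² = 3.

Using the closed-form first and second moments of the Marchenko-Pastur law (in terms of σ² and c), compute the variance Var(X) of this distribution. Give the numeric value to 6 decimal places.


Recall the MP moments m_1 = E[X] = σ² and m_2 = E[X²] = σ⁴ (1 + c).
m_1 = E[X] = σ² = 3, so m_1² = 9.
m_2 = E[X²] = σ⁴ (1 + c) = 9 · (1 + 0.236842) = 9 · 1.236842 = 11.131579.
(Note m_2 − m_1² simplifies to c · σ⁴ = 0.236842 · 9.)

Var(X) = m_2 − m_1² = 11.131579 − 9 = 2.131579.


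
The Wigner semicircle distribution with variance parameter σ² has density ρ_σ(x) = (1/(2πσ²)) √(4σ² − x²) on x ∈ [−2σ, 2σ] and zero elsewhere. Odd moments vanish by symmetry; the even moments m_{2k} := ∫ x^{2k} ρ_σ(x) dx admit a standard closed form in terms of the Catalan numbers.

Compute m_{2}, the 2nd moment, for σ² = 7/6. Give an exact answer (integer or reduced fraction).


By the scaled semicircle moment identity, m_{2k} = σ^{2k} · C_k with k = 1.
C_1 = (1/(k+1)) · C(2k, k) = (1/2) · C(2, 1) = (1/2) · 2 = 1.
σ^{2k} = (σ²)^k = (7/6)^1 = 7/6.

Therefore m_{2} = σ^{2} · C_1 = (7/6) · 1 = 7/6.


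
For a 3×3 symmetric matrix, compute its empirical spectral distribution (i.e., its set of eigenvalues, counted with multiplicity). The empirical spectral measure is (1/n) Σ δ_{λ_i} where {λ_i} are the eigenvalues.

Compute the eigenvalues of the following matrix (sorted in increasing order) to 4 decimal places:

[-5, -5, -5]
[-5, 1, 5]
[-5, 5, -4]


Since M is real symmetric, all three eigenvalues are real; they are the roots of det(λI − M) = λ³ − (tr M) λ² + s λ − det M, where s is the sum of the principal 2×2 minors.
tr M = -5 + 1 + (-4) = -8.
s = ((-5)·1 − (-5)²) + ((-5)·(-4) − (-5)²) + (1·(-4) − 5²) = -30 + (-5) + (-29) = -64.
det M (expand along row 1) = (-5)·(-29) − (-5)·45 + (-5)·(-20) = 470.
Characteristic polynomial: λ³ + 8λ² − 64λ − 470 = 0.
Substitute λ = y + (tr M)/3 = y − 2.666667 to remove the quadratic term: y³ + p·y + q = 0 with p = s − (tr M)²/3 = -85.333333 and q = −2(tr M)³/27 + (tr M)·s/3 − det M = -261.407407.
Three real roots ⇒ use the trigonometric (Viète) form: r = 2√(−p/3) = 10.666667, φ = arccos(3q/(p·r)) = arccos(0.861572) = 0.532438 rad.
y_k = r·cos(φ/3 − 2πk/3) for k = 0, 1, 2 gives y = 10.499113, -3.618668, -6.880446.
λ_k = y_k − 2.666667 gives λ = 7.8324, -6.2853, -9.5471 (check: the sum is -8.0000 = tr M).

Eigenvalues sorted in increasing order: [-9.5471, -6.2853, 7.8324].


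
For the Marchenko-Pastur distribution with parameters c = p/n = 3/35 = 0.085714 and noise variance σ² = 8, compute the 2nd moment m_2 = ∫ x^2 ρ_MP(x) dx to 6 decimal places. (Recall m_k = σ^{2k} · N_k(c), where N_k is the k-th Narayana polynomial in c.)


E[X²] = σ⁴ (1 + c) (second MP moment). With σ² = 8 (so σ⁴ = 64) and c = 3/35 = 0.085714: E[X²] = 64 · (1 + 0.085714) = 64 · 1.085714.

So E[X^2] = 69.485714.


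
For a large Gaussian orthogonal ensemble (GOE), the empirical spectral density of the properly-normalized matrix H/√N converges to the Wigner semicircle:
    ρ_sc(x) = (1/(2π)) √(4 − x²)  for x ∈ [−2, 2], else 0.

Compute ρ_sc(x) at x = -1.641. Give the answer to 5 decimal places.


ρ_sc(x) = (1/(2π)) √(4 − x²). With x = -1.641:
  4 − x² = 4 − (-1.641)² = 4 − 2.692881 = 1.307119.
  √(4 − x²) = 1.143293.
  1/(2π) = 0.159155.
  ρ_sc(-1.641) = 0.159155 · 1.143293 = 0.181961.

Rounded to 5 decimal places: ρ_sc(-1.641) ≈ 0.18196.


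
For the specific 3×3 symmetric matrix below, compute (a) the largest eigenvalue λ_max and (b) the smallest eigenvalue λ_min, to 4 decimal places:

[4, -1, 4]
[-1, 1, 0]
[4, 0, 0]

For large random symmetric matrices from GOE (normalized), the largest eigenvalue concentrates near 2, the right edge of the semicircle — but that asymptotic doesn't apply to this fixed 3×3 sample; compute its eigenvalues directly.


Since M is real symmetric, all three eigenvalues are real; they are the roots of det(λI − M) = λ³ − (tr M) λ² + s λ − det M, where s is the sum of the principal 2×2 minors.
tr M = 4 + 1 + 0 = 5.
s = (4·1 − (-1)²) + (4·0 − 4²) + (1·0 − 0²) = 3 + (-16) + 0 = -13.
det M (expand along row 1) = 4·0 − (-1)·0 + 4·(-4) = -16.
Characteristic polynomial: λ³ − 5λ² − 13λ + 16 = 0.
Substitute λ = y + (tr M)/3 = y + 1.666667 to remove the quadratic term: y³ + p·y + q = 0 with p = s − (tr M)²/3 = -21.333333 and q = −2(tr M)³/27 + (tr M)·s/3 − det M = -14.925926.
Three real roots ⇒ use the trigonometric (Viète) form: r = 2√(−p/3) = 5.333333, φ = arccos(3q/(p·r)) = arccos(0.393555) = 1.166301 rad.
y_k = r·cos(φ/3 − 2πk/3) for k = 0, 1, 2 gives y = 4.935345, -0.716926, -4.218419.
λ_k = y_k + 1.666667 gives λ = 6.6020, 0.9497, -2.5518 (check: the sum is 5.0000 = tr M).

Hence λ_max = 6.6020 and λ_min = -2.5518.


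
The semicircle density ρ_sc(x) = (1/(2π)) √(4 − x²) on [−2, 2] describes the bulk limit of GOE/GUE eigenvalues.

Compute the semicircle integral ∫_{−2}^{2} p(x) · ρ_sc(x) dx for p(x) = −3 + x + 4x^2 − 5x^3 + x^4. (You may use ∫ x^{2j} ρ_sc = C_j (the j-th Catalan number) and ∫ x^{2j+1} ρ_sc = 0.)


Write p(x) = Σ a_i x^i, split into monomials and integrate each against ρ_sc separately.
Using ∫ x^{2j} ρ_sc = C_j = (1/(j+1)) C(2j, j) (Catalan numbers) and ∫ x^{2j+1} ρ_sc = 0 (odd monomials vanish by symmetry):
  i = 0 (even): a_0 · C_{0} = -3 · 1 = -3
  i = 1 (odd): ∫ x^1 ρ_sc = 0 (vanishes)
  i = 2 (even): a_2 · C_{1} = 4 · 1 = 4
  i = 3 (odd): ∫ x^3 ρ_sc = 0 (vanishes)
  i = 4 (even): a_4 · C_{2} = 1 · 2 = 2

Summing the contributions: ∫_{−2}^{2} p(x) ρ_sc(x) dx = (-3) + 4 + 2 = 3.


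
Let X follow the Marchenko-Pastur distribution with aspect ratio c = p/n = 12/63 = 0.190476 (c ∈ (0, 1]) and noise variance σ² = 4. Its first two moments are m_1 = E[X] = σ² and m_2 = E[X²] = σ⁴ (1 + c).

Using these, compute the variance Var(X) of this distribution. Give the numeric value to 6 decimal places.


m_1 = E[X] = σ² = 4, so m_1² = 16.
m_2 = E[X²] = σ⁴ (1 + c) = 16 · (1 + 0.190476) = 16 · 1.190476 = 19.047619.
(Note m_2 − m_1² simplifies to c · σ⁴ = 0.190476 · 16.)

Var(X) = m_2 − m_1² = 19.047619 − 16 = 3.047619.


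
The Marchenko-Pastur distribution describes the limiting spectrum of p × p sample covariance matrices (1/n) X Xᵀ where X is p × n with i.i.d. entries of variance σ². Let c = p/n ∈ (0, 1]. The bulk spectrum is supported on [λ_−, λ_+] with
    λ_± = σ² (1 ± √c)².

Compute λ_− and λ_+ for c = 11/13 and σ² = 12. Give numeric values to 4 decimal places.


c = 11/13 = 0.846154; √c = 0.919866.
λ_− = σ² (1 − √c)² = 12 · (1 − 0.919866)² = 12 · (0.080134)² = 0.077057.
λ_+ = σ² (1 + √c)² = 12 · (1 + 0.919866)² = 12 · (1.919866)² = 44.230635.

Rounded to 4 decimal places: λ_− ≈ 0.0771, λ_+ ≈ 44.2306.


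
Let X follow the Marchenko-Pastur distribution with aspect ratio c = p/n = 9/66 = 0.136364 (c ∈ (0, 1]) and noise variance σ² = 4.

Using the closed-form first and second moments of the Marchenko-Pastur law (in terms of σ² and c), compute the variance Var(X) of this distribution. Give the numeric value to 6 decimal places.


Recall the MP moments m_1 = E[X] = σ² and m_2 = E[X²] = σ⁴ (1 + c).
m_1 = E[X] = σ² = 4, so m_1² = 16.
m_2 = E[X²] = σ⁴ (1 + c) = 16 · (1 + 0.136364) = 16 · 1.136364 = 18.181818.
(Note m_2 − m_1² simplifies to c · σ⁴ = 0.136364 · 16.)

Var(X) = m_2 − m_1² = 18.181818 − 16 = 2.181818.


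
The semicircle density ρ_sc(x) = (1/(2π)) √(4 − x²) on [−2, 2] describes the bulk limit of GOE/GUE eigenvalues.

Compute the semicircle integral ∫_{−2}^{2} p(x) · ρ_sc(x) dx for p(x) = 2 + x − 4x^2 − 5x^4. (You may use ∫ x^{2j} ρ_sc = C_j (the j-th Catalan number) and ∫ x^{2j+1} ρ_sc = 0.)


Write p(x) = Σ a_i x^i, split into monomials and integrate each against ρ_sc separately.
Using ∫ x^{2j} ρ_sc = C_j = (1/(j+1)) C(2j, j) (Catalan numbers) and ∫ x^{2j+1} ρ_sc = 0 (odd monomials vanish by symmetry):
  i = 0 (even): a_0 · C_{0} = 2 · 1 = 2
  i = 1 (odd): ∫ x^1 ρ_sc = 0 (vanishes)
  i = 2 (even): a_2 · C_{1} = -4 · 1 = -4
  i = 4 (even): a_4 · C_{2} = -5 · 2 = -10

Summing the contributions: ∫_{−2}^{2} p(x) ρ_sc(x) dx = 2 + (-4) + (-10) = -12.


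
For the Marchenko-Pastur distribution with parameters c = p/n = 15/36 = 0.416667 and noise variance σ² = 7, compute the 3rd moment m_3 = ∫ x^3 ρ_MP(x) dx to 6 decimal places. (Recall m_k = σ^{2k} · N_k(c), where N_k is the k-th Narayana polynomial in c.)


E[X³] = σ⁶ (1 + 3c + c²) (third MP moment). With σ² = 7 (so σ⁶ = 343) and c = 15/36 = 0.416667: E[X³] = 343 · (1 + 3·0.416667 + (0.416667)²) = 343 · 2.423611.

So E[X^3] = 831.298611.


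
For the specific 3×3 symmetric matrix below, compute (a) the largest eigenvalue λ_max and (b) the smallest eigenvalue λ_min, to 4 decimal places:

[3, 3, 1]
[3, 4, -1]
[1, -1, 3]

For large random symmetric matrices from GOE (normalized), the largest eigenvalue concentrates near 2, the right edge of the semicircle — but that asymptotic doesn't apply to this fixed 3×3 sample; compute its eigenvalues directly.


Since M is real symmetric, all three eigenvalues are real; they are the roots of det(λI − M) = λ³ − (tr M) λ² + s λ − det M, where s is the sum of the principal 2×2 minors.
tr M = 3 + 4 + 3 = 10.
s = (3·4 − 3²) + (3·3 − 1²) + (4·3 − (-1)²) = 3 + 8 + 11 = 22.
det M (expand along row 1) = 3·11 − 3·10 + 1·(-7) = -4.
Characteristic polynomial: λ³ − 10λ² + 22λ + 4 = 0.
Substitute λ = y + (tr M)/3 = y + 3.333333 to remove the quadratic term: y³ + p·y + q = 0 with p = s − (tr M)²/3 = -11.333333 and q = −2(tr M)³/27 + (tr M)·s/3 − det M = 3.259259.
Three real roots ⇒ use the trigonometric (Viète) form: r = 2√(−p/3) = 3.887301, φ = arccos(3q/(p·r)) = arccos(-0.221939) = 1.794599 rad.
y_k = r·cos(φ/3 − 2πk/3) for k = 0, 1, 2 gives y = 3.212274, 0.289728, -3.502002.
λ_k = y_k + 3.333333 gives λ = 6.5456, 3.6231, -0.1687 (check: the sum is 10.0000 = tr M).

Hence λ_max = 6.5456 and λ_min = -0.1687.


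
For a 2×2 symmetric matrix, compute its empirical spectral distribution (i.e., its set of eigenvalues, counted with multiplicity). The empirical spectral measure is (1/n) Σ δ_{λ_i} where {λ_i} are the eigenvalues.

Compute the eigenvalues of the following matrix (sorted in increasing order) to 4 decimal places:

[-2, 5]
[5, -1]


Since M is real symmetric, both eigenvalues are real; they are the roots of det(λI − M) = λ² − (tr M) λ + det M.
tr M = -2 + (-1) = -3.
det M = (-2)·(-1) − 5² = 2 − 25 = -23.
Characteristic polynomial: λ² + 3λ − 23 = 0.
Discriminant Δ = (tr M)² − 4·det M = 9 − (-92) = 101; √Δ = 10.049876.
λ = (tr M ± √Δ)/2 = (-3 ± 10.049876)/2, giving (tr M − √Δ)/2 = -6.5249 and (tr M + √Δ)/2 = 3.5249.

Eigenvalues sorted in increasing order: [-6.5249, 3.5249].


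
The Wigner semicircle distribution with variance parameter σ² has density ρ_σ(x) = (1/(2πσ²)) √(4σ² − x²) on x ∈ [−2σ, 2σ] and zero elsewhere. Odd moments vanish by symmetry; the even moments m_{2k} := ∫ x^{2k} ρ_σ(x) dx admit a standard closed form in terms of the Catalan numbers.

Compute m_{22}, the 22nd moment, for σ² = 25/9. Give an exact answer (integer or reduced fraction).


By the scaled semicircle moment identity, m_{2k} = σ^{2k} · C_k with k = 11.
C_11 = (1/(k+1)) · C(2k, k) = (1/12) · C(22, 11) = (1/12) · 705432 = 58786.
σ^{2k} = (σ²)^k = (25/9)^11 = 2384185791015625/31381059609.

Therefore m_{22} = σ^{22} · C_11 = (2384185791015625/31381059609) · 58786 = 140156745910644531250/31381059609.


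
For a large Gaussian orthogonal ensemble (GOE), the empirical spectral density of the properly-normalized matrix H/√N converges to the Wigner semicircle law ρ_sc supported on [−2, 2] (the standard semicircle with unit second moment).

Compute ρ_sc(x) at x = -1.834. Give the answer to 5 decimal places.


ρ_sc(x) = (1/(2π)) √(4 − x²). With x = -1.834:
  4 − x² = 4 − (-1.834)² = 4 − 3.363556 = 0.636444.
  √(4 − x²) = 0.797774.
  1/(2π) = 0.159155.
  ρ_sc(-1.834) = 0.159155 · 0.797774 = 0.126970.

Rounded to 5 decimal places: ρ_sc(-1.834) ≈ 0.12697.


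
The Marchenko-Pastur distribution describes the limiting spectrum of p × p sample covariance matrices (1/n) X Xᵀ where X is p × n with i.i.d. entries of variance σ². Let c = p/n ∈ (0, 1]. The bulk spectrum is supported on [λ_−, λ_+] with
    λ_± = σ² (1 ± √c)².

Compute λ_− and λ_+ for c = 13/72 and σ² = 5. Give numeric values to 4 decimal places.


c = 13/72 = 0.180556; √c = 0.424918.
λ_− = σ² (1 − √c)² = 5 · (1 − 0.424918)² = 5 · (0.575082)² = 1.653595.
λ_+ = σ² (1 + √c)² = 5 · (1 + 0.424918)² = 5 · (1.424918)² = 10.151961.

Rounded to 4 decimal places: λ_− ≈ 1.6536, λ_+ ≈ 10.1520.


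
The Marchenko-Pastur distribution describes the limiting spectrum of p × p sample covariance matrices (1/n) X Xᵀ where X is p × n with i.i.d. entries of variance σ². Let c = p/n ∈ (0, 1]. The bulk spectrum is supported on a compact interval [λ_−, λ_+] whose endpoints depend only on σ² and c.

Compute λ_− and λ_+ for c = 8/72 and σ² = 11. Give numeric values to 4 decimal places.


c = 8/72 = 0.111111; √c = 0.333333.
λ_− = σ² (1 − √c)² = 11 · (1 − 0.333333)² = 11 · (0.666667)² = 4.888889.
λ_+ = σ² (1 + √c)² = 11 · (1 + 0.333333)² = 11 · (1.333333)² = 19.555556.

Rounded to 4 decimal places: λ_− ≈ 4.8889, λ_+ ≈ 19.5556.


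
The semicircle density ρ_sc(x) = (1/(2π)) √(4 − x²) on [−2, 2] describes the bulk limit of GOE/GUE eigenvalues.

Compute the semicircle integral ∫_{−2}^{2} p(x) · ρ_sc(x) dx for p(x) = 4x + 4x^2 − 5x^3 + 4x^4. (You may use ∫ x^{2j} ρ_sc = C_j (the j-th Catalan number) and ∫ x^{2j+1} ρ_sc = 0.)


Write p(x) = Σ a_i x^i, split into monomials and integrate each against ρ_sc separately.
Using ∫ x^{2j} ρ_sc = C_j = (1/(j+1)) C(2j, j) (Catalan numbers) and ∫ x^{2j+1} ρ_sc = 0 (odd monomials vanish by symmetry):
  i = 1 (odd): ∫ x^1 ρ_sc = 0 (vanishes)
  i = 2 (even): a_2 · C_{1} = 4 · 1 = 4
  i = 3 (odd): ∫ x^3 ρ_sc = 0 (vanishes)
  i = 4 (even): a_4 · C_{2} = 4 · 2 = 8

Summing the contributions: ∫_{−2}^{2} p(x) ρ_sc(x) dx = 4 + 8 = 12.


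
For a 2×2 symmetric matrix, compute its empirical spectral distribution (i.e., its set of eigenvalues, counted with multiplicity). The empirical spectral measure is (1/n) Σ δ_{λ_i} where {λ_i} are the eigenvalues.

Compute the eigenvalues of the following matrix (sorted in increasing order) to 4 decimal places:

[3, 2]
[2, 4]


Since M is real symmetric, both eigenvalues are real; they are the roots of det(λI − M) = λ² − (tr M) λ + det M.
tr M = 3 + 4 = 7.
det M = 3·4 − 2² = 12 − 4 = 8.
Characteristic polynomial: λ² − 7λ + 8 = 0.
Discriminant Δ = (tr M)² − 4·det M = 49 − 32 = 17; √Δ = 4.123106.
λ = (tr M ± √Δ)/2 = (7 ± 4.123106)/2, giving (tr M − √Δ)/2 = 1.4384 and (tr M + √Δ)/2 = 5.5616.

Eigenvalues sorted in increasing order: [1.4384, 5.5616].


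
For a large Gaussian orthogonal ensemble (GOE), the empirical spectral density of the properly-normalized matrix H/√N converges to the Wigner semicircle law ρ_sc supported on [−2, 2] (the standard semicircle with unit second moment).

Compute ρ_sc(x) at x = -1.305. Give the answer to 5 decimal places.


ρ_sc(x) = (1/(2π)) √(4 − x²). With x = -1.305:
  4 − x² = 4 − (-1.305)² = 4 − 1.703025 = 2.296975.
  √(4 − x²) = 1.515577.
  1/(2π) = 0.159155.
  ρ_sc(-1.305) = 0.159155 · 1.515577 = 0.241212.

Rounded to 5 decimal places: ρ_sc(-1.305) ≈ 0.24121.


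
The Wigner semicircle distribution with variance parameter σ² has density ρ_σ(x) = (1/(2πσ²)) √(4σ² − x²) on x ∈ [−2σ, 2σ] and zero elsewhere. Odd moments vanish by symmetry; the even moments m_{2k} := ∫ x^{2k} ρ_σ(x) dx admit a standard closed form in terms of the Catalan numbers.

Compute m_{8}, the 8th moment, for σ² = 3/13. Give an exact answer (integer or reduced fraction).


By the scaled semicircle moment identity, m_{2k} = σ^{2k} · C_k with k = 4.
C_4 = (1/(k+1)) · C(2k, k) = (1/5) · C(8, 4) = (1/5) · 70 = 14.
σ^{2k} = (σ²)^k = (3/13)^4 = 81/28561.

Therefore m_{8} = σ^{8} · C_4 = (81/28561) · 14 = 1134/28561.


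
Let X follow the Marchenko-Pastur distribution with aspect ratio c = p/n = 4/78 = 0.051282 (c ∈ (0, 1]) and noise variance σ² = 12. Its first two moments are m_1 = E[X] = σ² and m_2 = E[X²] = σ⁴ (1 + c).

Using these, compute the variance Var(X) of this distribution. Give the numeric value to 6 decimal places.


m_1 = E[X] = σ² = 12, so m_1² = 144.
m_2 = E[X²] = σ⁴ (1 + c) = 144 · (1 + 0.051282) = 144 · 1.051282 = 151.384615.
(Note m_2 − m_1² simplifies to c · σ⁴ = 0.051282 · 144.)

Var(X) = m_2 − m_1² = 151.384615 − 144 = 7.384615.


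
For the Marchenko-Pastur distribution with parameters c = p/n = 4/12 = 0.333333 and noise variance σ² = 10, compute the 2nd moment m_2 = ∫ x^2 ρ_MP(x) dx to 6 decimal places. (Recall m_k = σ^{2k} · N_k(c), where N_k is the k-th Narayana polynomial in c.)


E[X²] = σ⁴ (1 + c) (second MP moment). With σ² = 10 (so σ⁴ = 100) and c = 4/12 = 0.333333: E[X²] = 100 · (1 + 0.333333) = 100 · 1.333333.

So E[X^2] = 133.333333.


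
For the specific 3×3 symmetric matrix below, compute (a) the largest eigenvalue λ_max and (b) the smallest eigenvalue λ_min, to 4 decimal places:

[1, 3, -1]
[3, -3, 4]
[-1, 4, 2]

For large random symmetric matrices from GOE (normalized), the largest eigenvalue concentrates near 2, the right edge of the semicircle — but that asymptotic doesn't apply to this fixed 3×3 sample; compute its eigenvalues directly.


Since M is real symmetric, all three eigenvalues are real; they are the roots of det(λI − M) = λ³ − (tr M) λ² + s λ − det M, where s is the sum of the principal 2×2 minors.
tr M = 1 + (-3) + 2 = 0.
s = (1·(-3) − 3²) + (1·2 − (-1)²) + ((-3)·2 − 4²) = -12 + 1 + (-22) = -33.
det M (expand along row 1) = 1·(-22) − 3·10 + (-1)·9 = -61.
Characteristic polynomial: λ³ − 33λ + 61 = 0.
Substitute λ = y + (tr M)/3 = y + 0.000000 to remove the quadratic term: y³ + p·y + q = 0 with p = s − (tr M)²/3 = -33.000000 and q = −2(tr M)³/27 + (tr M)·s/3 − det M = 61.000000.
Three real roots ⇒ use the trigonometric (Viète) form: r = 2√(−p/3) = 6.633250, φ = arccos(3q/(p·r)) = arccos(-0.836009) = 2.560765 rad.
y_k = r·cos(φ/3 − 2πk/3) for k = 0, 1, 2 gives y = 4.359923, 2.149393, -6.509315.
λ_k = y_k + 0.000000 gives λ = 4.3599, 2.1494, -6.5093 (check: the sum is 0.0000 = tr M).

Hence λ_max = 4.3599 and λ_min = -6.5093.


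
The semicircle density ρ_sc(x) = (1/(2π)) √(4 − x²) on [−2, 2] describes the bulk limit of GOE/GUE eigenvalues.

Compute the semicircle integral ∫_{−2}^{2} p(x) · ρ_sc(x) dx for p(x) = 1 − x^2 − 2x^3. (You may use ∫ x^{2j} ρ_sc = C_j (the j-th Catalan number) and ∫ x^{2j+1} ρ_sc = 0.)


Write p(x) = Σ a_i x^i, split into monomials and integrate each against ρ_sc separately.
Using ∫ x^{2j} ρ_sc = C_j = (1/(j+1)) C(2j, j) (Catalan numbers) and ∫ x^{2j+1} ρ_sc = 0 (odd monomials vanish by symmetry):
  i = 0 (even): a_0 · C_{0} = 1 · 1 = 1
  i = 2 (even): a_2 · C_{1} = -1 · 1 = -1
  i = 3 (odd): ∫ x^3 ρ_sc = 0 (vanishes)

Summing the contributions: ∫_{−2}^{2} p(x) ρ_sc(x) dx = 1 + (-1) = 0.


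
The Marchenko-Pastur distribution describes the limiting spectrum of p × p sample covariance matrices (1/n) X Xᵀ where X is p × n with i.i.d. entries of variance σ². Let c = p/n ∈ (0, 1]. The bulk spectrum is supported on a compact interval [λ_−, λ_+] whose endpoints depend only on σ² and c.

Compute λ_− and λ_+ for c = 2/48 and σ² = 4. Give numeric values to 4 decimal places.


c = 2/48 = 0.041667; √c = 0.204124.
λ_− = σ² (1 − √c)² = 4 · (1 − 0.204124)² = 4 · (0.795876)² = 2.533674.
λ_+ = σ² (1 + √c)² = 4 · (1 + 0.204124)² = 4 · (1.204124)² = 5.799660.

Rounded to 4 decimal places: λ_− ≈ 2.5337, λ_+ ≈ 5.7997.


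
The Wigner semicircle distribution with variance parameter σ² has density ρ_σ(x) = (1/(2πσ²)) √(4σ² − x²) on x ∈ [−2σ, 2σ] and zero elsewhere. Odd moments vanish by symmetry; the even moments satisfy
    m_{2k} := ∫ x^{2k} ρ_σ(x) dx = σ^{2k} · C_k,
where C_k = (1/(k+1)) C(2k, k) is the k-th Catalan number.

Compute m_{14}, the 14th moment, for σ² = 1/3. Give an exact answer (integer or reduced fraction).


By the scaled semicircle moment identity, m_{2k} = σ^{2k} · C_k with k = 7.
C_7 = (1/(k+1)) · C(2k, k) = (1/8) · C(14, 7) = (1/8) · 3432 = 429.
σ^{2k} = (σ²)^k = (1/3)^7 = 1/2187.

Therefore m_{14} = σ^{14} · C_7 = (1/2187) · 429 = 143/729.


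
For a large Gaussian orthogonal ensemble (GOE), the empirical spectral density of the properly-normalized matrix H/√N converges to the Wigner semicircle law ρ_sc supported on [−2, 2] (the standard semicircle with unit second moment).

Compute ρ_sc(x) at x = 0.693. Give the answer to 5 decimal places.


ρ_sc(x) = (1/(2π)) √(4 − x²). With x = 0.693:
  4 − x² = 4 − (0.693)² = 4 − 0.480249 = 3.519751.
  √(4 − x²) = 1.876100.
  1/(2π) = 0.159155.
  ρ_sc(0.693) = 0.159155 · 1.876100 = 0.298591.

Rounded to 5 decimal places: ρ_sc(0.693) ≈ 0.29859.


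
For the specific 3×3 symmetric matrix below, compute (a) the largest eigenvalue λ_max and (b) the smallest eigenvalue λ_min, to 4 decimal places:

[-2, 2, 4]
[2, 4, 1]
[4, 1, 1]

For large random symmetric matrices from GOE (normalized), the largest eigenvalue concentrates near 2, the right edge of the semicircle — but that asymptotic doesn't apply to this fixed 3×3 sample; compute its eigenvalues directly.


Since M is real symmetric, all three eigenvalues are real; they are the roots of det(λI − M) = λ³ − (tr M) λ² + s λ − det M, where s is the sum of the principal 2×2 minors.
tr M = -2 + 4 + 1 = 3.
s = ((-2)·4 − 2²) + ((-2)·1 − 4²) + (4·1 − 1²) = -12 + (-18) + 3 = -27.
det M (expand along row 1) = (-2)·3 − 2·(-2) + 4·(-14) = -58.
Characteristic polynomial: λ³ − 3λ² − 27λ + 58 = 0.
Substitute λ = y + (tr M)/3 = y + 1.000000 to remove the quadratic term: y³ + p·y + q = 0 with p = s − (tr M)²/3 = -30.000000 and q = −2(tr M)³/27 + (tr M)·s/3 − det M = 29.000000.
Three real roots ⇒ use the trigonometric (Viète) form: r = 2√(−p/3) = 6.324555, φ = arccos(3q/(p·r)) = arccos(-0.458530) = 2.047137 rad.
y_k = r·cos(φ/3 − 2πk/3) for k = 0, 1, 2 gives y = 4.908327, 1.000000, -5.908327.
λ_k = y_k + 1.000000 gives λ = 5.9083, 2.0000, -4.9083 (check: the sum is 3.0000 = tr M).

Hence λ_max = 5.9083 and λ_min = -4.9083.


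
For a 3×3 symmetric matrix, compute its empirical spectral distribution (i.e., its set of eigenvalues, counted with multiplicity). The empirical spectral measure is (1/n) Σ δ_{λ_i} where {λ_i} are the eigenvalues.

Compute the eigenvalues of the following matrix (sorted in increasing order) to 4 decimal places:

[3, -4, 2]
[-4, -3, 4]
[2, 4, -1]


Since M is real symmetric, all three eigenvalues are real; they are the roots of det(λI − M) = λ³ − (tr M) λ² + s λ − det M, where s is the sum of the principal 2×2 minors.
tr M = 3 + (-3) + (-1) = -1.
s = (3·(-3) − (-4)²) + (3·(-1) − 2²) + ((-3)·(-1) − 4²) = -25 + (-7) + (-13) = -45.
det M (expand along row 1) = 3·(-13) − (-4)·(-4) + 2·(-10) = -75.
Characteristic polynomial: λ³ + λ² − 45λ + 75 = 0.
Substitute λ = y + (tr M)/3 = y − 0.333333 to remove the quadratic term: y³ + p·y + q = 0 with p = s − (tr M)²/3 = -45.333333 and q = −2(tr M)³/27 + (tr M)·s/3 − det M = 90.074074.
Three real roots ⇒ use the trigonometric (Viète) form: r = 2√(−p/3) = 7.774603, φ = arccos(3q/(p·r)) = arccos(-0.766700) = 2.444481 rad.
y_k = r·cos(φ/3 − 2πk/3) for k = 0, 1, 2 gives y = 5.333333, 2.232313, -7.565646.
λ_k = y_k − 0.333333 gives λ = 5.0000, 1.8990, -7.8990 (check: the sum is -1.0000 = tr M).

Eigenvalues sorted in increasing order: [-7.8990, 1.8990, 5.0000].


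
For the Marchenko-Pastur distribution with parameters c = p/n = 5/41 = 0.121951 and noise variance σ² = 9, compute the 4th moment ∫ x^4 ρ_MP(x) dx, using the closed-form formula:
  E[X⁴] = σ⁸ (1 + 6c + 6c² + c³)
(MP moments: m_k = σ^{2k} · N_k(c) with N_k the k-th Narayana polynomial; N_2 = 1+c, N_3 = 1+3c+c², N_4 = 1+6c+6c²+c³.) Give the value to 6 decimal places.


E[X⁴] = σ⁸ (1 + 6c + 6c² + c³) (fourth MP moment). With σ² = 9 (so σ⁸ = 6561) and c = 5/41 = 0.121951: E[X⁴] = 6561 · (1 + 6·0.121951 + 6·(0.121951)² + (0.121951)³) = 6561 · 1.822754.

So E[X^4] = 11959.086287.


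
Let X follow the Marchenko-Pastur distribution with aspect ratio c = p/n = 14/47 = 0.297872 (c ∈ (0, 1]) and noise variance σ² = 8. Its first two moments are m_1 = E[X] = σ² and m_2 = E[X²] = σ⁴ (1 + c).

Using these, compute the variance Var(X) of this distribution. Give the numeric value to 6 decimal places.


m_1 = E[X] = σ² = 8, so m_1² = 64.
m_2 = E[X²] = σ⁴ (1 + c) = 64 · (1 + 0.297872) = 64 · 1.297872 = 83.063830.
(Note m_2 − m_1² simplifies to c · σ⁴ = 0.297872 · 64.)

Var(X) = m_2 − m_1² = 83.063830 − 64 = 19.063830.


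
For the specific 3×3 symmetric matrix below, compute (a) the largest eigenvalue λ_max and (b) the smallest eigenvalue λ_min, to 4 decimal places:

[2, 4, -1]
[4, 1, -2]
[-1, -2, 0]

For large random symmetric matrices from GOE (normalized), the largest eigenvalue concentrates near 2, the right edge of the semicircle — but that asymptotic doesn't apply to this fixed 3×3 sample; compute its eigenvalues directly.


Since M is real symmetric, all three eigenvalues are real; they are the roots of det(λI − M) = λ³ − (tr M) λ² + s λ − det M, where s is the sum of the principal 2×2 minors.
tr M = 2 + 1 + 0 = 3.
s = (2·1 − 4²) + (2·0 − (-1)²) + (1·0 − (-2)²) = -14 + (-1) + (-4) = -19.
det M (expand along row 1) = 2·(-4) − 4·(-2) + (-1)·(-7) = 7.
Characteristic polynomial: λ³ − 3λ² − 19λ − 7 = 0.
Substitute λ = y + (tr M)/3 = y + 1.000000 to remove the quadratic term: y³ + p·y + q = 0 with p = s − (tr M)²/3 = -22.000000 and q = −2(tr M)³/27 + (tr M)·s/3 − det M = -28.000000.
Three real roots ⇒ use the trigonometric (Viète) form: r = 2√(−p/3) = 5.416026, φ = arccos(3q/(p·r)) = arccos(0.704979) = 0.788403 rad.
y_k = r·cos(φ/3 − 2πk/3) for k = 0, 1, 2 gives y = 5.230072, -1.396529, -3.833543.
λ_k = y_k + 1.000000 gives λ = 6.2301, -0.3965, -2.8335 (check: the sum is 3.0000 = tr M).

Hence λ_max = 6.2301 and λ_min = -2.8335.


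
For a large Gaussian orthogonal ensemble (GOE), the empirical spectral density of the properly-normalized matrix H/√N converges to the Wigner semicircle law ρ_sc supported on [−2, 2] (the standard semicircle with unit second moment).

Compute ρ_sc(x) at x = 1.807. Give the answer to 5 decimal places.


ρ_sc(x) = (1/(2π)) √(4 − x²). With x = 1.807:
  4 − x² = 4 − (1.807)² = 4 − 3.265249 = 0.734751.
  √(4 − x²) = 0.857176.
  1/(2π) = 0.159155.
  ρ_sc(1.807) = 0.159155 · 0.857176 = 0.136424.

Rounded to 5 decimal places: ρ_sc(1.807) ≈ 0.13642.


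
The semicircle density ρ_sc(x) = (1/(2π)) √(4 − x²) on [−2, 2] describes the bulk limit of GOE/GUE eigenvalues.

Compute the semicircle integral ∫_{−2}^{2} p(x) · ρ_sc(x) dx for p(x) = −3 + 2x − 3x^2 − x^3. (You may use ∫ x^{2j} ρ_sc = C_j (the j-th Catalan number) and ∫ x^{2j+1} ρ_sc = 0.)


Write p(x) = Σ a_i x^i, split into monomials and integrate each against ρ_sc separately.
Using ∫ x^{2j} ρ_sc = C_j = (1/(j+1)) C(2j, j) (Catalan numbers) and ∫ x^{2j+1} ρ_sc = 0 (odd monomials vanish by symmetry):
  i = 0 (even): a_0 · C_{0} = -3 · 1 = -3
  i = 1 (odd): ∫ x^1 ρ_sc = 0 (vanishes)
  i = 2 (even): a_2 · C_{1} = -3 · 1 = -3
  i = 3 (odd): ∫ x^3 ρ_sc = 0 (vanishes)

Summing the contributions: ∫_{−2}^{2} p(x) ρ_sc(x) dx = (-3) + (-3) = -6.


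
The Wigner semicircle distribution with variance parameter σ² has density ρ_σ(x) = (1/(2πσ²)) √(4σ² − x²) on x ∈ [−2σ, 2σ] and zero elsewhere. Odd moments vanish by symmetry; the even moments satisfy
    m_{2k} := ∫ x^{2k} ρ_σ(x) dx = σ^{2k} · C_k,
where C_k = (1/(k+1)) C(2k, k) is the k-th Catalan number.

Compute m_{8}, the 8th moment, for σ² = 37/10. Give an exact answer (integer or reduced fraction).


By the scaled semicircle moment identity, m_{2k} = σ^{2k} · C_k with k = 4.
C_4 = (1/(k+1)) · C(2k, k) = (1/5) · C(8, 4) = (1/5) · 70 = 14.
σ^{2k} = (σ²)^k = (37/10)^4 = 1874161/10000.

Therefore m_{8} = σ^{8} · C_4 = (1874161/10000) · 14 = 13119127/5000.


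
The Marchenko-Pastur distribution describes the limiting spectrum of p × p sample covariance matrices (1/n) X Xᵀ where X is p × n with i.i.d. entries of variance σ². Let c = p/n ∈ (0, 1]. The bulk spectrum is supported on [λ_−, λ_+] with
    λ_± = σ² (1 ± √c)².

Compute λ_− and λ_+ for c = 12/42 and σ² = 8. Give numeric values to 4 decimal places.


c = 12/42 = 0.285714; √c = 0.534522.
λ_− = σ² (1 − √c)² = 8 · (1 − 0.534522)² = 8 · (0.465478)² = 1.733355.
λ_+ = σ² (1 + √c)² = 8 · (1 + 0.534522)² = 8 · (1.534522)² = 18.838074.

Rounded to 4 decimal places: λ_− ≈ 1.7334, λ_+ ≈ 18.8381.


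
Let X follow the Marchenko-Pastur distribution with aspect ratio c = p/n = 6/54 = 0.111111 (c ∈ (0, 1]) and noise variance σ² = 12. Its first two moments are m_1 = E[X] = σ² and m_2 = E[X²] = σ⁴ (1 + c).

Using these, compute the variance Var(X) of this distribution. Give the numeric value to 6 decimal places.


m_1 = E[X] = σ² = 12, so m_1² = 144.
m_2 = E[X²] = σ⁴ (1 + c) = 144 · (1 + 0.111111) = 144 · 1.111111 = 160.000000.
(Note m_2 − m_1² simplifies to c · σ⁴ = 0.111111 · 144.)

Var(X) = m_2 − m_1² = 160.000000 − 144 = 16.000000.


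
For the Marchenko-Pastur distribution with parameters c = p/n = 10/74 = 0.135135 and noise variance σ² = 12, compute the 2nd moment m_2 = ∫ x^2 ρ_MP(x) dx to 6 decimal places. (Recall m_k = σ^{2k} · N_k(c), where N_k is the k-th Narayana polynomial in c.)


E[X²] = σ⁴ (1 + c) (second MP moment). With σ² = 12 (so σ⁴ = 144) and c = 10/74 = 0.135135: E[X²] = 144 · (1 + 0.135135) = 144 · 1.135135.

So E[X^2] = 163.459459.


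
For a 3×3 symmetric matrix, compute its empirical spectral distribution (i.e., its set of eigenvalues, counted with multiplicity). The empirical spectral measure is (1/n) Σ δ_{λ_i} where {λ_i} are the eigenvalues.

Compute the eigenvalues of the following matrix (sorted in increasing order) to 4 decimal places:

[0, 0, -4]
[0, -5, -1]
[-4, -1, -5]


Since M is real symmetric, all three eigenvalues are real; they are the roots of det(λI − M) = λ³ − (tr M) λ² + s λ − det M, where s is the sum of the principal 2×2 minors.
tr M = 0 + (-5) + (-5) = -10.
s = (0·(-5) − 0²) + (0·(-5) − (-4)²) + ((-5)·(-5) − (-1)²) = 0 + (-16) + 24 = 8.
det M (expand along row 1) = 0·24 − 0·(-4) + (-4)·(-20) = 80.
Characteristic polynomial: λ³ + 10λ² + 8λ − 80 = 0.
Substitute λ = y + (tr M)/3 = y − 3.333333 to remove the quadratic term: y³ + p·y + q = 0 with p = s − (tr M)²/3 = -25.333333 and q = −2(tr M)³/27 + (tr M)·s/3 − det M = -32.592593.
Three real roots ⇒ use the trigonometric (Viète) form: r = 2√(−p/3) = 5.811865, φ = arccos(3q/(p·r)) = arccos(0.664098) = 0.844509 rad.
y_k = r·cos(φ/3 − 2πk/3) for k = 0, 1, 2 gives y = 5.583104, -1.393323, -4.189781.
λ_k = y_k − 3.333333 gives λ = 2.2498, -4.7267, -7.5231 (check: the sum is -10.0000 = tr M).

Eigenvalues sorted in increasing order: [-7.5231, -4.7267, 2.2498].


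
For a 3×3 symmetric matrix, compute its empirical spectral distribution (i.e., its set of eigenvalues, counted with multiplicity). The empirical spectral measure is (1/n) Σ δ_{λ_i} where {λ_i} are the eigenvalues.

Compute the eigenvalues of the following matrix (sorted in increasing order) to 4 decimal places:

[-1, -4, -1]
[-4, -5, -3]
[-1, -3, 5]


Since M is real symmetric, all three eigenvalues are real; they are the roots of det(λI − M) = λ³ − (tr M) λ² + s λ − det M, where s is the sum of the principal 2×2 minors.
tr M = -1 + (-5) + 5 = -1.
s = ((-1)·(-5) − (-4)²) + ((-1)·5 − (-1)²) + ((-5)·5 − (-3)²) = -11 + (-6) + (-34) = -51.
det M (expand along row 1) = (-1)·(-34) − (-4)·(-23) + (-1)·7 = -65.
Characteristic polynomial: λ³ + λ² − 51λ + 65 = 0.
Substitute λ = y + (tr M)/3 = y − 0.333333 to remove the quadratic term: y³ + p·y + q = 0 with p = s − (tr M)²/3 = -51.333333 and q = −2(tr M)³/27 + (tr M)·s/3 − det M = 82.074074.
Three real roots ⇒ use the trigonometric (Viète) form: r = 2√(−p/3) = 8.273116, φ = arccos(3q/(p·r)) = arccos(-0.579774) = 2.189248 rad.
y_k = r·cos(φ/3 − 2πk/3) for k = 0, 1, 2 gives y = 6.166298, 1.693452, -7.859749.
λ_k = y_k − 0.333333 gives λ = 5.8330, 1.3601, -8.1931 (check: the sum is -1.0000 = tr M).

Eigenvalues sorted in increasing order: [-8.1931, 1.3601, 5.8330].


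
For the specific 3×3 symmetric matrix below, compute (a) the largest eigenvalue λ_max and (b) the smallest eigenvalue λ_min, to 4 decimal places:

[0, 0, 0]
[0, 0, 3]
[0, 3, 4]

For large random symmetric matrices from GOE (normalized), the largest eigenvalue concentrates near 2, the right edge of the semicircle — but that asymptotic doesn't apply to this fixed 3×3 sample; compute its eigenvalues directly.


Since M is real symmetric, all three eigenvalues are real; they are the roots of det(λI − M) = λ³ − (tr M) λ² + s λ − det M, where s is the sum of the principal 2×2 minors.
tr M = 0 + 0 + 4 = 4.
s = (0·0 − 0²) + (0·4 − 0²) + (0·4 − 3²) = 0 + 0 + (-9) = -9.
det M (expand along row 1) = 0·(-9) − 0·0 + 0·0 = 0.
Characteristic polynomial: λ³ − 4λ² − 9λ = 0.
Substitute λ = y + (tr M)/3 = y + 1.333333 to remove the quadratic term: y³ + p·y + q = 0 with p = s − (tr M)²/3 = -14.333333 and q = −2(tr M)³/27 + (tr M)·s/3 − det M = -16.740741.
Three real roots ⇒ use the trigonometric (Viète) form: r = 2√(−p/3) = 4.371626, φ = arccos(3q/(p·r)) = arccos(0.801504) = 0.640990 rad.
y_k = r·cos(φ/3 − 2πk/3) for k = 0, 1, 2 gives y = 4.272218, -1.333333, -2.938885.
λ_k = y_k + 1.333333 gives λ = 5.6056, 0.0000, -1.6056 (check: the sum is 4.0000 = tr M).

Hence λ_max = 5.6056 and λ_min = -1.6056.
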